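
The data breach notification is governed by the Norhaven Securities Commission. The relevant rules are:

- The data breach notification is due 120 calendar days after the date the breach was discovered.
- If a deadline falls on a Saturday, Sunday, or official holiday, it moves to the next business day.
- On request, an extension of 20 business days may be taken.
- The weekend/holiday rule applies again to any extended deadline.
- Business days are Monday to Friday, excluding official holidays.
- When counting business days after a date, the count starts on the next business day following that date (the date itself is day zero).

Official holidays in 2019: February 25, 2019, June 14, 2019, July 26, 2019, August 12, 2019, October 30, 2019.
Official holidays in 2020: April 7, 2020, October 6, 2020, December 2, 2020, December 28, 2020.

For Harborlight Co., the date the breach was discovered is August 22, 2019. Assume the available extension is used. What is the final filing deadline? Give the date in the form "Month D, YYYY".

Trigger date August 22, 2019 + 120 calendar days = December 20, 2019.
Since December 20, 2019 is a Friday and not a holiday, the date is unchanged.
Applying the 20-business-day extension: 20 business days after December 20, 2019 is January 17, 2020.
January 17, 2020 is a Friday and not a listed holiday, so it stands.
Final deadline: January 17, 2020.

January 17, 2020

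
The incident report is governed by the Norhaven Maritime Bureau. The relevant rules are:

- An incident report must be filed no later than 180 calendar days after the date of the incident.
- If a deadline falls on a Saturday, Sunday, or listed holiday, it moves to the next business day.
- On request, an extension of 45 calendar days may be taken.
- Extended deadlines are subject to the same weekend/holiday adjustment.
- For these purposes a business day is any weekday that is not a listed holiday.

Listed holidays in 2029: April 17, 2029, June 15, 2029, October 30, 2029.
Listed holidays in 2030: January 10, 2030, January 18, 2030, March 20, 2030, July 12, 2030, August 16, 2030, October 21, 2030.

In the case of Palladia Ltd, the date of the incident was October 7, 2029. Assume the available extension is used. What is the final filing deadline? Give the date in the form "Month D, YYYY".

May 20, 2030

From October 7, 2029, 180 calendar days later is April 5, 2030.
Since April 5, 2030 is a Friday and not a holiday, the date is unchanged.
Applying the 45-calendar-day extension: April 5, 2030 + 45 days = May 20, 2030.
Since May 20, 2030 is a Monday and not a holiday, the date is unchanged.
Deadline: May 20, 2030.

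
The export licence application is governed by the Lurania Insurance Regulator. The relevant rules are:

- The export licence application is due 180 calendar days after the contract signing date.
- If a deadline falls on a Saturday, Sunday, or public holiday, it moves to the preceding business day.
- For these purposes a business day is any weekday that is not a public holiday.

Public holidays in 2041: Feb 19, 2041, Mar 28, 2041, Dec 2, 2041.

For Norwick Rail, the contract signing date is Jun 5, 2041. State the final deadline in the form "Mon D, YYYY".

180 calendar days after Jun 5, 2041 is Dec 2, 2041.
Dec 2, 2041 falls on a listed holiday. Rolling to the preceding business day gives Nov 29, 2041, a Friday.
Final deadline: Nov 29, 2041.

Nov 29, 2041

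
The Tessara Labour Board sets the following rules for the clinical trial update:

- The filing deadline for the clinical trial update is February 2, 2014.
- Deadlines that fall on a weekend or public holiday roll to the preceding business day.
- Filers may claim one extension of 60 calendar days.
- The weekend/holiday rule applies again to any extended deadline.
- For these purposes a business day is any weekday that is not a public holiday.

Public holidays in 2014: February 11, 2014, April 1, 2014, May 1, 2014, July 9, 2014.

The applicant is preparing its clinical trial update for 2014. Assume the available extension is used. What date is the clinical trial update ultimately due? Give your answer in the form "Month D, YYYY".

March 31, 2014

The stated deadline is February 2, 2014.
February 2, 2014 is a Sunday, so it moves to the preceding business day, January 31, 2014 (Friday).
Add the 60 calendar-day extension to January 31, 2014: April 1, 2014.
April 1, 2014 is a listed holiday; the preceding business day is March 31, 2014 (Monday).
Deadline: March 31, 2014.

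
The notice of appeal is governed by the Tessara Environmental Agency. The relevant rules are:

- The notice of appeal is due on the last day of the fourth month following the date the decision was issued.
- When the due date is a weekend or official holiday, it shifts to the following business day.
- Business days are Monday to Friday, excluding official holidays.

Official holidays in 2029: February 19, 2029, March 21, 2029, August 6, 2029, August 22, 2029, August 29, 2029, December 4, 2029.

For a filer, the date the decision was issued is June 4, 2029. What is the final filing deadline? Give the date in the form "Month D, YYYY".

4 months after June 4, 2029 is October 2029; that month ends on October 31, 2029.
October 31, 2029 falls on a Wednesday, which is a business day, so no adjustment is needed.
Final deadline: October 31, 2029.

October 31, 2029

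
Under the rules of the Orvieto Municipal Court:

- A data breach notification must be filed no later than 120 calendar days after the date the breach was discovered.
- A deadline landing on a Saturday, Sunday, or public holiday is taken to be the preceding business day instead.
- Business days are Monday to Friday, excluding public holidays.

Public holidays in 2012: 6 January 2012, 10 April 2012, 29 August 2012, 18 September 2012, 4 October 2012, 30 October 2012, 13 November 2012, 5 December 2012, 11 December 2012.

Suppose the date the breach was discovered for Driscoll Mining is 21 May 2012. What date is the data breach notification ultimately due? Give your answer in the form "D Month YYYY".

17 September 2012

120 calendar days after 21 May 2012 is 18 September 2012.
18 September 2012 is a listed holiday; the preceding business day is 17 September 2012 (Monday).
Final deadline: 17 September 2012.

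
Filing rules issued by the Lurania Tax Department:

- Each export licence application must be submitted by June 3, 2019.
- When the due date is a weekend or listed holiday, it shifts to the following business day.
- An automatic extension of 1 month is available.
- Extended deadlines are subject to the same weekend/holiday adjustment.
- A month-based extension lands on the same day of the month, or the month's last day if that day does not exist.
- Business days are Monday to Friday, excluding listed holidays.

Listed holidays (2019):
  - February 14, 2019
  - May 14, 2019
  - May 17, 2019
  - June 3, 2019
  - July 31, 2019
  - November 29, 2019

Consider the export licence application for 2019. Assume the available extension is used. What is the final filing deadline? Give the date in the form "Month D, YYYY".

The statutory due date is June 3, 2019.
June 3, 2019 is a listed holiday; the next business day is June 4, 2019 (Tuesday).
Applying the 1 month extension: 1 month after June 4, 2019 is July 4, 2019.
July 4, 2019 falls on a Thursday, which is a business day, so no adjustment is needed.
So the filing is due July 4, 2019.

July 4, 2019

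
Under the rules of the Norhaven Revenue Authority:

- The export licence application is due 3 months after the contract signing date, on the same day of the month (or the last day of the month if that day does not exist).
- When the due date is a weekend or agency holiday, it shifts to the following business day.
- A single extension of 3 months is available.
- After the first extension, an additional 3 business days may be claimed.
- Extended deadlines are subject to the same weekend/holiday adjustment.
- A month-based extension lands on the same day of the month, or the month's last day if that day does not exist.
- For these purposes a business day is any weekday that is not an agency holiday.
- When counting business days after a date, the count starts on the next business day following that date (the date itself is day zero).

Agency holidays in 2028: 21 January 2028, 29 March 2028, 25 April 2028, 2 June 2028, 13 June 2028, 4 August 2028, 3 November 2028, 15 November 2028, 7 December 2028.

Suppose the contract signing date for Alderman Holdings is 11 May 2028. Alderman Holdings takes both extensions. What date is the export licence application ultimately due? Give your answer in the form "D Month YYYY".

17 November 2028

3 months from 11 May 2028 is 11 August 2028.
11 August 2028 is a Friday and not a listed holiday, so it stands.
Add 3 months to 11 August 2028: 11 November 2028.
11 November 2028 is a Saturday; the next business day is 13 November 2028 (Monday).
Applying the 3-business-day extension: 3 business days after 13 November 2028 is 17 November 2028.
17 November 2028 is a Friday and not a listed holiday, so it stands.
Final deadline: 17 November 2028.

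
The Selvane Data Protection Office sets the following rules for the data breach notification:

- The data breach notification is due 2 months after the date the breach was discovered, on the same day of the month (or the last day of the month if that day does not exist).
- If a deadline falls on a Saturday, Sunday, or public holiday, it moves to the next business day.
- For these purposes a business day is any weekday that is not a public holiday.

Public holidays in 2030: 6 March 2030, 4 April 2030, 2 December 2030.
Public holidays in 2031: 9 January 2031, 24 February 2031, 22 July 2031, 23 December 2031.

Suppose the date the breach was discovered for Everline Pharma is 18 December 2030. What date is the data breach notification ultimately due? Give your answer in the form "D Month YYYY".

Moving 2 months forward from 18 December 2030 on the corresponding day gives 18 February 2031.
Since 18 February 2031 is a Tuesday and not a holiday, the date is unchanged.
The final due date is 18 February 2031.

18 February 2031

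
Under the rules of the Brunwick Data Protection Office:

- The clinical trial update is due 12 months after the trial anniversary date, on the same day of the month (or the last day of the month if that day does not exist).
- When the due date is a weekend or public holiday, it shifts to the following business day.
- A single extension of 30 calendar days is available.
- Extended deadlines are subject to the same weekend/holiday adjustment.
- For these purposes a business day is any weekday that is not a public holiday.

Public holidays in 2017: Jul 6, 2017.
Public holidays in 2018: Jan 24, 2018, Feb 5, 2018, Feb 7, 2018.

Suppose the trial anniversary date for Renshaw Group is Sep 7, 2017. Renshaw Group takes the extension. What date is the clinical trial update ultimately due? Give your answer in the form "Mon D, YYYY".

Moving 12 months forward from Sep 7, 2017 on the corresponding day gives Sep 7, 2018.
Sep 7, 2018 (Friday) is already a business day.
With the 30-day extension, Sep 7, 2018 becomes Oct 7, 2018.
Oct 7, 2018 is a Sunday; the next business day is Oct 8, 2018 (Monday).
Final deadline: Oct 8, 2018.

Oct 8, 2018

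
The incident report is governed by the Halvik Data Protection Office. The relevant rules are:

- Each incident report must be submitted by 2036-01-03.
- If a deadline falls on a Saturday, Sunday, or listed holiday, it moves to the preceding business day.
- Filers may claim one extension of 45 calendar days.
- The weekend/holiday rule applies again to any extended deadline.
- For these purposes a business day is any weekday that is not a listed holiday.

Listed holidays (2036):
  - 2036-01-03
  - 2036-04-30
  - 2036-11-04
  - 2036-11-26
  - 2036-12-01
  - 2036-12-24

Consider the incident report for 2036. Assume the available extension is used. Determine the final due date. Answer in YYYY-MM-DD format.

Start from the fixed due date, 2036-01-03.
Because 2036-01-03 is a listed holiday, the deadline becomes 2036-01-02 (Wednesday).
With the 45-day extension, 2036-01-02 becomes 2036-02-16.
Because 2036-02-16 is a Saturday, the deadline becomes 2036-02-15 (Friday).
Deadline: 2036-02-15.

2036-02-15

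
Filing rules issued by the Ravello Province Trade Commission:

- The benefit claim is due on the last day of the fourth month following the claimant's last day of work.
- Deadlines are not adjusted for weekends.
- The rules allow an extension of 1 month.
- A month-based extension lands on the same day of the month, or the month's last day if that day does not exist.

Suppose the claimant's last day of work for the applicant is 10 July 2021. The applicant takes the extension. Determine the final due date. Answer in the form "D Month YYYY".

30 December 2021

4 months after 10 July 2021 is November 2021; that month ends on 30 November 2021.
30 November 2021 falls on a Tuesday. The rules make no weekend/holiday allowance, so it remains 30 November 2021.
The 1 month extension carries 30 November 2021 to 30 December 2021.
30 December 2021 falls on a Thursday. The rules make no weekend/holiday allowance, so it remains 30 December 2021.
Final deadline: 30 December 2021.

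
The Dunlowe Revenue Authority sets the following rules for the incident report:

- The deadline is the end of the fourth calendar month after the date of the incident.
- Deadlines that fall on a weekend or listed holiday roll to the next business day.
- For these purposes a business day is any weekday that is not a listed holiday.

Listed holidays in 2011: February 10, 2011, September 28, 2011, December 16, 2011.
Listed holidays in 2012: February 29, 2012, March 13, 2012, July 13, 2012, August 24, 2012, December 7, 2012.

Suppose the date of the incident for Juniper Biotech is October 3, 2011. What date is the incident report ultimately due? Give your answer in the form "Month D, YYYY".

March 1, 2012

4 months after October 3, 2011 is February 2012; that month ends on February 29, 2012.
Because February 29, 2012 is a listed holiday, the deadline becomes March 1, 2012 (Thursday).
Deadline: March 1, 2012.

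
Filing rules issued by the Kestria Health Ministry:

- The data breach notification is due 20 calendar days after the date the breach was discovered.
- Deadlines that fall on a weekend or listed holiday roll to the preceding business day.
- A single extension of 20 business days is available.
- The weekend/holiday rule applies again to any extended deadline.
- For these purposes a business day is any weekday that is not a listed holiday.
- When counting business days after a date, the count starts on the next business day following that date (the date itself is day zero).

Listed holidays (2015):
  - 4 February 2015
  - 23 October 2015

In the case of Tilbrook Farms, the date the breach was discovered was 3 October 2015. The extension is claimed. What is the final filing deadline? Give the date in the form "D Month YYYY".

20 November 2015

From 3 October 2015, 20 calendar days later is 23 October 2015.
Because 23 October 2015 is a listed holiday, the deadline becomes 22 October 2015 (Thursday).
Counting 20 further business days from 22 October 2015 reaches 20 November 2015.
20 November 2015 (Friday) is already a business day.
The final due date is 20 November 2015.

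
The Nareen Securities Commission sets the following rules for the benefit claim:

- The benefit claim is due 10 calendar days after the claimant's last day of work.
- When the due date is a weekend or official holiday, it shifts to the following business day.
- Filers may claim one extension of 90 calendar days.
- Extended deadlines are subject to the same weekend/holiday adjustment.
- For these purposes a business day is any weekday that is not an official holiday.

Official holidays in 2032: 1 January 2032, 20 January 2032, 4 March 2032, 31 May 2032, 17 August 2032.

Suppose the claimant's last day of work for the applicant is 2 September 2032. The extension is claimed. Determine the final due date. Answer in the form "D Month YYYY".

13 December 2032

10 calendar days after 2 September 2032 is 12 September 2032.
Because 12 September 2032 is a Sunday, the deadline becomes 13 September 2032 (Monday).
The 90-calendar-day extension moves the deadline from 13 September 2032 to 12 December 2032.
12 December 2032 is a Sunday, so it moves to the next business day, 13 December 2032 (Monday).
Final deadline: 13 December 2032.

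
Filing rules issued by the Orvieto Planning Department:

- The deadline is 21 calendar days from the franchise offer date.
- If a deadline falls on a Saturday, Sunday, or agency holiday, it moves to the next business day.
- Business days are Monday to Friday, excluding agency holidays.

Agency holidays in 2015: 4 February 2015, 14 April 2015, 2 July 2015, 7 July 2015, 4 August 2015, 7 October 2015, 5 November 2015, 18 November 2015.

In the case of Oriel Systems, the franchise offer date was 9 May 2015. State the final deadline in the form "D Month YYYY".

From 9 May 2015, 21 calendar days later is 30 May 2015.
Because 30 May 2015 is a Saturday, the deadline becomes 1 June 2015 (Monday).
Deadline: 1 June 2015.

1 June 2015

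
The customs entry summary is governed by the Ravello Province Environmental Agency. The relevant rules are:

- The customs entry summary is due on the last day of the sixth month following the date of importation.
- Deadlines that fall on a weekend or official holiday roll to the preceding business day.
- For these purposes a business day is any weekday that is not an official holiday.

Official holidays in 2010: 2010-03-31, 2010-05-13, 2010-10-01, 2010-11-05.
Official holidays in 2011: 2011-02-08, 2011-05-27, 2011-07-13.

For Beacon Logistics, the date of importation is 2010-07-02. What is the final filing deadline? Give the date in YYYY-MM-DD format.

6 months after 2010-07-02 falls in January 2011; the last day of that month is 2011-01-31.
2011-01-31 (Monday) is already a business day.
The final due date is 2011-01-31.

2011-01-31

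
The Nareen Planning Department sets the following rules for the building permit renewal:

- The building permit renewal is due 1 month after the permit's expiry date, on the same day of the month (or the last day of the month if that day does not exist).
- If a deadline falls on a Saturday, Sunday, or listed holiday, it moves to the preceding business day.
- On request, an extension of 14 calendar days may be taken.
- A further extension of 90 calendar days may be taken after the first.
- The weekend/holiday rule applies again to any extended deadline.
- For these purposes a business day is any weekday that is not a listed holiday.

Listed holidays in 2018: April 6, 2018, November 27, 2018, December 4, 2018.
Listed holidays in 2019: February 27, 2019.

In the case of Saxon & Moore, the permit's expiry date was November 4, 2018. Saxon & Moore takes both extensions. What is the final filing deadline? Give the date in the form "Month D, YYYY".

Moving 1 month forward from November 4, 2018 on the corresponding day gives December 4, 2018.
Because December 4, 2018 is a listed holiday, the deadline becomes December 3, 2018 (Monday).
The 14-calendar-day extension moves the deadline from December 3, 2018 to December 17, 2018.
December 17, 2018 (Monday) is already a business day.
Add the 90 calendar-day extension to December 17, 2018: March 17, 2019.
Because March 17, 2019 is a Sunday, the deadline becomes March 15, 2019 (Friday).
Final deadline: March 15, 2019.

March 15, 2019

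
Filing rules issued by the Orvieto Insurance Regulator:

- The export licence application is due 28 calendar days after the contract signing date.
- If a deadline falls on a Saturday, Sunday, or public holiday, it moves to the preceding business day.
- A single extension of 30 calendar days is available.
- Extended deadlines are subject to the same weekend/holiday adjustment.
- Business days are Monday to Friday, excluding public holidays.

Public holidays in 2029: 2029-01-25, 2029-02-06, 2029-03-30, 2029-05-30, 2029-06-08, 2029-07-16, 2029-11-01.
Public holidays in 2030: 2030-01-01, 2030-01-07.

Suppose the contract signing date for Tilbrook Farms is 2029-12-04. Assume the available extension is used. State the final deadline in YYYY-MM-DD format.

2030-01-30

28 calendar days after 2029-12-04 is 2030-01-01.
2030-01-01 is a listed holiday; the preceding business day is 2029-12-31 (Monday).
Add the 30 calendar-day extension to 2029-12-31: 2030-01-30.
2030-01-30 is a Wednesday and not a listed holiday, so it stands.
Deadline: 2030-01-30.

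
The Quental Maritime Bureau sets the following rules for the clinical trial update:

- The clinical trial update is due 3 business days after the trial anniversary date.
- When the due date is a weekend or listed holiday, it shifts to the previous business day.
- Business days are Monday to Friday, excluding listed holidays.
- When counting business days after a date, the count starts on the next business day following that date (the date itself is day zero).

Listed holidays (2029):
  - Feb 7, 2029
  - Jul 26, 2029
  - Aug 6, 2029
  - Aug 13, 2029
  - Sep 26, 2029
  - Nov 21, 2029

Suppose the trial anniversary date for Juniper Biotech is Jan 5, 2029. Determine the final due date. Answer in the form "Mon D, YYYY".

Counting 3 business days after Jan 5, 2029 (skipping weekends and listed holidays) reaches Jan 10, 2029.
Jan 10, 2029 falls on a Wednesday, which is a business day, so no adjustment is needed.
Deadline: Jan 10, 2029.

Jan 10, 2029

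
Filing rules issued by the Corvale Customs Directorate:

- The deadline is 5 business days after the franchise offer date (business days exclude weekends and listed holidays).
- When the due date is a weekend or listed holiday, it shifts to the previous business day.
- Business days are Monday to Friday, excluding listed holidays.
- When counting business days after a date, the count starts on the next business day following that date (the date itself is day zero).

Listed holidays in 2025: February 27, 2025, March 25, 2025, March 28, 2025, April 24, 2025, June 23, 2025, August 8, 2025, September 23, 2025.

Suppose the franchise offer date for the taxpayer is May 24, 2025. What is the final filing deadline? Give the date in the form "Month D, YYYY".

Counting 5 business days after May 24, 2025 (skipping weekends and listed holidays) reaches May 30, 2025.
May 30, 2025 (Friday) is already a business day.
The final due date is May 30, 2025.

May 30, 2025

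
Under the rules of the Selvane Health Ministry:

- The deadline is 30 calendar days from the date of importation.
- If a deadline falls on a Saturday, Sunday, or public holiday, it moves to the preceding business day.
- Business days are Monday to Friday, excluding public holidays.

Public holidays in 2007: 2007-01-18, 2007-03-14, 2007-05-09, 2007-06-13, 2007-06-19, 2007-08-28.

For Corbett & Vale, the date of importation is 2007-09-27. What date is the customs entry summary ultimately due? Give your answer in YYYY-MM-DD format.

2007-10-26

From 2007-09-27, 30 calendar days later is 2007-10-27.
Because 2007-10-27 is a Saturday, the deadline becomes 2007-10-26 (Friday).
Deadline: 2007-10-26.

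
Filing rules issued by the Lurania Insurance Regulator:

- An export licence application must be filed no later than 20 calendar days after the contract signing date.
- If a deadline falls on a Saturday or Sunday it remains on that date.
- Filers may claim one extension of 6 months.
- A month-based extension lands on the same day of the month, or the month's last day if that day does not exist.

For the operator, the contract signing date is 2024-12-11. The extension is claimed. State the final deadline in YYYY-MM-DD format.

20 calendar days after 2024-12-11 is 2024-12-31.
No adjustment is made for weekends or holidays, so 2024-12-31 stands.
The 6 months extension carries 2024-12-31 to 2025-06-30 (day 31 does not exist in June, so the month's last day is used).
No adjustment is made for weekends or holidays, so 2025-06-30 stands.
Final deadline: 2025-06-30.

2025-06-30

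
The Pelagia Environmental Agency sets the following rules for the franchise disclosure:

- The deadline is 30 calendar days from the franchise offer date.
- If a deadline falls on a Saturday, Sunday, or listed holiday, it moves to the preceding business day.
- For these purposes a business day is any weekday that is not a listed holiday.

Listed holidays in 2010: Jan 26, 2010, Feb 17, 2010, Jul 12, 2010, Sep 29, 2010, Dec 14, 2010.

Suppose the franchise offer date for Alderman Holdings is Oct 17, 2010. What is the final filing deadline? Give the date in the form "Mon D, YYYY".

Trigger date Oct 17, 2010 + 30 calendar days = Nov 16, 2010.
Nov 16, 2010 (Tuesday) is already a business day.
The final due date is Nov 16, 2010.

Nov 16, 2010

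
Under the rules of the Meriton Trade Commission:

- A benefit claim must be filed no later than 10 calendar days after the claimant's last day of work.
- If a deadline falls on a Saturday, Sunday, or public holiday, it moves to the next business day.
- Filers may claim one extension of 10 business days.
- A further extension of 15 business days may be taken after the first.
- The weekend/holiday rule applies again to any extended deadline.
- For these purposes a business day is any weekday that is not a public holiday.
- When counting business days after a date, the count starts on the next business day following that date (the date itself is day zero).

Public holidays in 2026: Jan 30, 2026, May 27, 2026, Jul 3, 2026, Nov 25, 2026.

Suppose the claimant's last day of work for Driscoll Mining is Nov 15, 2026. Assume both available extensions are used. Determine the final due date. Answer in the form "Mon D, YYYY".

Dec 31, 2026

Trigger date Nov 15, 2026 + 10 calendar days = Nov 25, 2026.
Nov 25, 2026 is a listed holiday, so it moves to the next business day, Nov 26, 2026 (Thursday).
Counting 10 further business days from Nov 26, 2026 reaches Dec 10, 2026.
Dec 10, 2026 is a Thursday and not a listed holiday, so it stands.
Counting 15 further business days from Dec 10, 2026 reaches Dec 31, 2026.
Dec 31, 2026 (Thursday) is already a business day.
The final due date is Dec 31, 2026.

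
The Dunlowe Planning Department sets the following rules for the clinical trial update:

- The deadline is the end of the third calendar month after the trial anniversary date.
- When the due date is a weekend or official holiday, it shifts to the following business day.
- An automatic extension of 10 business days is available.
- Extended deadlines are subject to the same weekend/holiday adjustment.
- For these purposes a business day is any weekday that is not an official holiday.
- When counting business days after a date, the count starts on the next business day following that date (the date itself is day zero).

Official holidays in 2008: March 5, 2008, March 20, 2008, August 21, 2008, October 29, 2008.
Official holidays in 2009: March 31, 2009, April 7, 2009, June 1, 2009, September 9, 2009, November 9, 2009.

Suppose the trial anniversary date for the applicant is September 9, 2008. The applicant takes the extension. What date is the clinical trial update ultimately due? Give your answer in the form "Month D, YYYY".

January 14, 2009

The third month after September 9, 2008 is December 2008, whose last day is December 31, 2008.
December 31, 2008 falls on a Wednesday, which is a business day, so no adjustment is needed.
Applying the 10-business-day extension: 10 business days after December 31, 2008 is January 14, 2009.
January 14, 2009 (Wednesday) is already a business day.
So the filing is due January 14, 2009.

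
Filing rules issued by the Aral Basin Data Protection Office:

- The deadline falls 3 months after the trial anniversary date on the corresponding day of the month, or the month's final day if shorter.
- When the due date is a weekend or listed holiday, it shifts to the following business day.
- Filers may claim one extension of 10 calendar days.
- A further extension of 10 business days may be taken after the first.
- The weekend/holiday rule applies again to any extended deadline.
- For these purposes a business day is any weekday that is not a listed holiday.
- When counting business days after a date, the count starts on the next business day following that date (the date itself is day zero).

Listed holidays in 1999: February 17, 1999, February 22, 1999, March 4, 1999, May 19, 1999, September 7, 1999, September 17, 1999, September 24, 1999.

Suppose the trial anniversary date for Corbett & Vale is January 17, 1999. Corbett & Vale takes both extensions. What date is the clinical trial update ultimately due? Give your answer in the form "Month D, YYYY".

Moving 3 months forward from January 17, 1999 on the corresponding day gives April 17, 1999.
April 17, 1999 is a Saturday, so it moves to the next business day, April 19, 1999 (Monday).
With the 10-day extension, April 19, 1999 becomes April 29, 1999.
Since April 29, 1999 is a Thursday and not a holiday, the date is unchanged.
The 10-business-day extension runs from April 29, 1999 to May 13, 1999.
May 13, 1999 is a Thursday and not a listed holiday, so it stands.
The final due date is May 13, 1999.

May 13, 1999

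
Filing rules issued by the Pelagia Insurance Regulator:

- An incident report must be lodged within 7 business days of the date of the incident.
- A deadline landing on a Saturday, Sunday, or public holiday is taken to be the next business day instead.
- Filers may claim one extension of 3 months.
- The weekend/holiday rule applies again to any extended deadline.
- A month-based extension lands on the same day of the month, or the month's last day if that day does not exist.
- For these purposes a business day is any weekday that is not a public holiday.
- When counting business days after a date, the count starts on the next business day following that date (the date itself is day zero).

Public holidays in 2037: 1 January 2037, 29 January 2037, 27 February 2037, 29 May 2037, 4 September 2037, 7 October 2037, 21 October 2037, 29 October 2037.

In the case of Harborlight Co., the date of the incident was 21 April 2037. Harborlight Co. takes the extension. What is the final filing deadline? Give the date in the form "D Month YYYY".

30 July 2037

Starting the day after 21 April 2037 and counting 7 business days lands on 30 April 2037.
30 April 2037 is a Thursday and not a listed holiday, so it stands.
The 3 months extension carries 30 April 2037 to 30 July 2037.
30 July 2037 is a Thursday and not a listed holiday, so it stands.
The final due date is 30 July 2037.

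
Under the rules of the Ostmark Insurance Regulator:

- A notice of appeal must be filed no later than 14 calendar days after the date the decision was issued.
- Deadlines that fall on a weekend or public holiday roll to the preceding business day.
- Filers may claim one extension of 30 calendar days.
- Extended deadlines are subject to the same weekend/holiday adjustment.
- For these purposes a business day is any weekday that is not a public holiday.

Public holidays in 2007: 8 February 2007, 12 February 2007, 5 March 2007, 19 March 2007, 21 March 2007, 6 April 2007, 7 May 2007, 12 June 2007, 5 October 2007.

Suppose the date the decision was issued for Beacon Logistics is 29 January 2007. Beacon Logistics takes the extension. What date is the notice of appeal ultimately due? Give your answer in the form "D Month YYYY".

9 March 2007

14 calendar days after 29 January 2007 is 12 February 2007.
12 February 2007 is a listed holiday; the preceding business day is 9 February 2007 (Friday).
The 30-calendar-day extension moves the deadline from 9 February 2007 to 11 March 2007.
11 March 2007 is a Sunday, so it moves to the preceding business day, 9 March 2007 (Friday).
Final deadline: 9 March 2007.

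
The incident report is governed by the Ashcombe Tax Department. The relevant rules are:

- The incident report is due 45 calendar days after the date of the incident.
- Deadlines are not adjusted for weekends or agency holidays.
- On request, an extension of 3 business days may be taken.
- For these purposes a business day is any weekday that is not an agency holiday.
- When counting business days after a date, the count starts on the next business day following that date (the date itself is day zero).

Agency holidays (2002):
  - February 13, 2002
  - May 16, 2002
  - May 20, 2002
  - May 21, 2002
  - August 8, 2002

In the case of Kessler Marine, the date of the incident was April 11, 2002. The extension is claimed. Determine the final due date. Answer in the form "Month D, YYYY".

May 29, 2002

45 calendar days after April 11, 2002 is May 26, 2002.
May 26, 2002 falls on a Sunday. The rules make no weekend/holiday allowance, so it remains May 26, 2002.
Counting 3 further business days from May 26, 2002 reaches May 29, 2002.
May 29, 2002 is a Wednesday; no weekend or holiday adjustment applies.
Final deadline: May 29, 2002.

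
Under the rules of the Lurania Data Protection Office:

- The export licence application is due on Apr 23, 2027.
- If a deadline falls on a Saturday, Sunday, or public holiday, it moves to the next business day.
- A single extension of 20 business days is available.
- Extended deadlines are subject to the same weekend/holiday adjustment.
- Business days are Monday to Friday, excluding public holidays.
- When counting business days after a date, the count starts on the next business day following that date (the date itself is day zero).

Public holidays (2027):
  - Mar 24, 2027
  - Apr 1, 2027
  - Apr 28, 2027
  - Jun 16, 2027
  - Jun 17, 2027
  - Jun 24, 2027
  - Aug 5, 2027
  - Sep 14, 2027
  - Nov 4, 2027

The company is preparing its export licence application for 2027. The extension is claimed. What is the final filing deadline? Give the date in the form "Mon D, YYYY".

May 24, 2027

Start from the fixed due date, Apr 23, 2027.
Apr 23, 2027 is a Friday and not a listed holiday, so it stands.
Counting 20 further business days from Apr 23, 2027 reaches May 24, 2027.
May 24, 2027 (Monday) is already a business day.
Final deadline: May 24, 2027.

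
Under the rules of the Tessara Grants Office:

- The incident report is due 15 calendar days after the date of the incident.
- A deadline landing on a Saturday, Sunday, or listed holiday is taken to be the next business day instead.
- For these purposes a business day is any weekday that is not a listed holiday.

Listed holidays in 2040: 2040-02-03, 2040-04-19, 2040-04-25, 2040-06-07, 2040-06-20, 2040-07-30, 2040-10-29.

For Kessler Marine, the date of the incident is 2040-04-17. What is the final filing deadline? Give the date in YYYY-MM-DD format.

Adding 15 calendar days to 2040-04-17 gives 2040-05-02.
2040-05-02 (Wednesday) is already a business day.
Deadline: 2040-05-02.

2040-05-02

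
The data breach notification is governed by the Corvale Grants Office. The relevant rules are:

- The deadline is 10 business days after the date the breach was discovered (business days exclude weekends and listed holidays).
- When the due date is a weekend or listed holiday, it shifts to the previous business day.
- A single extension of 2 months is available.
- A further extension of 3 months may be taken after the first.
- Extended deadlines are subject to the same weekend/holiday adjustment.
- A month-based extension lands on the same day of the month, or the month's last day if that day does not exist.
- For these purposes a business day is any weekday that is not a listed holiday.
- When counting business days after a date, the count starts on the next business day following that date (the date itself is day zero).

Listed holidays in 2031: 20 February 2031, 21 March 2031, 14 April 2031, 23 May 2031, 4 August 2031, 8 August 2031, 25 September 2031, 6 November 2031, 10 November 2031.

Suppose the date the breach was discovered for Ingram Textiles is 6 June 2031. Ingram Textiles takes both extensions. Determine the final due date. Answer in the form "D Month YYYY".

Counting 10 business days after 6 June 2031 (skipping weekends and listed holidays) reaches 20 June 2031.
Since 20 June 2031 is a Friday and not a holiday, the date is unchanged.
Applying the 2 months extension: 2 months after 20 June 2031 is 20 August 2031.
20 August 2031 falls on a Wednesday, which is a business day, so no adjustment is needed.
The 3 months extension carries 20 August 2031 to 20 November 2031.
20 November 2031 is a Thursday and not a listed holiday, so it stands.
Deadline: 20 November 2031.

20 November 2031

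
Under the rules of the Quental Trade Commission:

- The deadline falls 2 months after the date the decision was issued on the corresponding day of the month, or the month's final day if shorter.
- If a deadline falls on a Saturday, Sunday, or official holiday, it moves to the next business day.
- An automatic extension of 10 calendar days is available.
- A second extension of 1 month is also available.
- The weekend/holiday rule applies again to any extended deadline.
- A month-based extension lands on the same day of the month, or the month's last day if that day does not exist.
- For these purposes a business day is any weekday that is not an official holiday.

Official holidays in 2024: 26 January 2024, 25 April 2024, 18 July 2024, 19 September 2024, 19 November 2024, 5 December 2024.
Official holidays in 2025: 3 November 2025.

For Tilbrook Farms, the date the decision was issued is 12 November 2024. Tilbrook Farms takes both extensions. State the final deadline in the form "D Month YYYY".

24 February 2025

2 months from 12 November 2024 is 12 January 2025.
Because 12 January 2025 is a Sunday, the deadline becomes 13 January 2025 (Monday).
The 10-calendar-day extension moves the deadline from 13 January 2025 to 23 January 2025.
Since 23 January 2025 is a Thursday and not a holiday, the date is unchanged.
Applying the 1 month extension: 1 month after 23 January 2025 is 23 February 2025.
23 February 2025 falls on a Sunday. Rolling to the next business day gives 24 February 2025, a Monday.
Final deadline: 24 February 2025.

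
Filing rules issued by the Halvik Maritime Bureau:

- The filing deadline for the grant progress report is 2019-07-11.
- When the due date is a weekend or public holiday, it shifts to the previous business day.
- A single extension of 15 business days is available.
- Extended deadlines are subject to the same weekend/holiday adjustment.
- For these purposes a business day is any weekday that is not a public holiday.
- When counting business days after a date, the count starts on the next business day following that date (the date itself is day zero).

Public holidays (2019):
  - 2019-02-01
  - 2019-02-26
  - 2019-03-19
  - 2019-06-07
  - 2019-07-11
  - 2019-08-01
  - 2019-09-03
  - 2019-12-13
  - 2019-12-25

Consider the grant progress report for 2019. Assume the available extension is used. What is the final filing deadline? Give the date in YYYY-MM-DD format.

Start from the fixed due date, 2019-07-11.
2019-07-11 falls on a listed holiday. Rolling to the preceding business day gives 2019-07-10, a Wednesday.
Counting 15 further business days from 2019-07-10 reaches 2019-08-02.
2019-08-02 is a Friday and not a listed holiday, so it stands.
Deadline: 2019-08-02.

2019-08-02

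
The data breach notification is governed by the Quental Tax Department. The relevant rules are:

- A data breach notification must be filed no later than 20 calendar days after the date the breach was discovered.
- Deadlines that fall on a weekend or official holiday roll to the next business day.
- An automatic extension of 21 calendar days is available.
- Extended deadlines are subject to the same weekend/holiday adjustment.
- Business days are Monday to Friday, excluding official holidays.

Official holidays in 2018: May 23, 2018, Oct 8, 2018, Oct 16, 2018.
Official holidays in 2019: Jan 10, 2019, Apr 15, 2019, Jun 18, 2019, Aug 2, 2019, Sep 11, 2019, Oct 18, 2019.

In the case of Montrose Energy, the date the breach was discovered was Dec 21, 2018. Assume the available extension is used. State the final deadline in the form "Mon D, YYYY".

Feb 1, 2019

From Dec 21, 2018, 20 calendar days later is Jan 10, 2019.
Jan 10, 2019 falls on a listed holiday. Rolling to the next business day gives Jan 11, 2019, a Friday.
Applying the 21-calendar-day extension: Jan 11, 2019 + 21 days = Feb 1, 2019.
Feb 1, 2019 is a Friday and not a listed holiday, so it stands.
Final deadline: Feb 1, 2019.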